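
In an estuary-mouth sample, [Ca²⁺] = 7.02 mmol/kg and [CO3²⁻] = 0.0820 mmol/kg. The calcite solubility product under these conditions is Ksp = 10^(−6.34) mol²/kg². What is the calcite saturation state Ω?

Ω = 1.26

Ksp = 10^(−6.34) = 4.571×10^-7
Ω = [Ca²⁺][CO3²⁻]/Ksp = (7.02×10^-3)(0.0820×10^-3) / 4.571×10^-7 = 1.26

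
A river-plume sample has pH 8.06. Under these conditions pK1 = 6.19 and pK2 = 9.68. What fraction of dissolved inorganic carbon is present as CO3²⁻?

α₂ = 0.0231

α₂ = 1 / (1 + [H⁺]/K2 + [H⁺]²/(K1K2)) = 1 / (1 + 10^+1.62 + 10^-0.25)
   = 1 / (1 + 41.687 + 0.56234) = 1/43.249 = 0.02312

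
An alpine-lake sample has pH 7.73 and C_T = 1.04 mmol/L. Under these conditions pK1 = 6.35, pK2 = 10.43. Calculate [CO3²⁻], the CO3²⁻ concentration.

α₂ = 1 / (1 + [H⁺]/K2 + [H⁺]²/(K1K2)) = 1 / (1 + 10^+2.70 + 10^+1.32)
   = 1 / (1 + 501.19 + 20.893) = 1/523.08 = 0.001912
[CO3²⁻] = α₂ × DIC = 0.001912 × 1.04 = 0.00199 mmol/L = 1.99 μmol/L

[CO3²⁻] = 1.99 μmol/L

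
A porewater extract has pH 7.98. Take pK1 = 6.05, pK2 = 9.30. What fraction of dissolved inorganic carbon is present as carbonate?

α₂ = 1 / (1 + [H⁺]/K2 + [H⁺]²/(K1K2)) = 1 / (1 + 10^+1.32 + 10^-0.61)
   = 1 / (1 + 20.893 + 0.24547) = 1/22.138 = 0.04517

α₂ = 0.0452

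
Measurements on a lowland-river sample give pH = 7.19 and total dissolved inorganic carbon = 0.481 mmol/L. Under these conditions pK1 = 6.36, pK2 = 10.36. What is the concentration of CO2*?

α₀ = 1 / (1 + K1/[H⁺] + K1K2/[H⁺]²) = 1 / (1 + 10^+0.83 + 10^-2.34)
   = 1 / (1 + 6.7608 + 0.0045709) = 1/7.7654 = 0.1288
[CO2*] = α₀ × DIC = 0.1288 × 0.481 = 0.0619 mmol/L

[CO2*] = 0.0619 mmol/L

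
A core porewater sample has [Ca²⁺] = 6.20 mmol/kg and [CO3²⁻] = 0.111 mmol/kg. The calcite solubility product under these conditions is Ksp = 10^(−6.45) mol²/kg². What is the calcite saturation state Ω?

Ω = 1.94

Ksp = 10^(−6.45) = 3.548×10^-7
Ω = [Ca²⁺][CO3²⁻]/Ksp = (6.20×10^-3)(0.111×10^-3) / 3.548×10^-7 = 1.94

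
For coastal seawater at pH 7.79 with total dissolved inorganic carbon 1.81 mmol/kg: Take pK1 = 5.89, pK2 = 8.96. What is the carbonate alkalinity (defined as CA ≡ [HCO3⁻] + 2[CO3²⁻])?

CA = 1.90 mmol/kg

CA = [HCO3⁻] + 2[CO3²⁻] = (α₁ + 2α₂)·DIC
At pH 7.79: [H⁺]/K1 = 10^-1.90 = 0.012589, K2/[H⁺] = 10^-1.17 = 0.067608
α₁ = 1/(1 + 0.012589 + 0.067608) = 1/1.0802 = 0.9258; α₂ = α₁·K2/[H⁺] = 0.06259
α₁ + 2α₂ = 1.0509
CA = 1.0509 × 1.81 = 1.90 mmol/kg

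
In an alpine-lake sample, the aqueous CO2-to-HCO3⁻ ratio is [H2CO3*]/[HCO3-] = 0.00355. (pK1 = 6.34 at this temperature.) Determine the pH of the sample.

pH = 8.79

From K1 = [H⁺][HCO3-]/[H2CO3*]:  pH = pK1 − log₁₀([H2CO3*]/[HCO3-])
log₁₀(0.00355) = -2.450
pH = 6.34 − (-2.450) = 8.79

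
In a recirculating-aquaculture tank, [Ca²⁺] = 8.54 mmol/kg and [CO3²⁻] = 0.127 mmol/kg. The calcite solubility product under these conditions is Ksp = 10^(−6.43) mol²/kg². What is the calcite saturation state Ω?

Ksp = 10^(−6.43) = 3.715×10^-7
Ω = [Ca²⁺][CO3²⁻]/Ksp = (8.54×10^-3)(0.127×10^-3) / 3.715×10^-7 = 2.92

Ω = 2.92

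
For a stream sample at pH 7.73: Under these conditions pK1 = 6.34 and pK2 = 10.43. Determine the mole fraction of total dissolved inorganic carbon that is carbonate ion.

α₂ = 1 / (1 + [H⁺]/K2 + [H⁺]²/(K1K2)) = 1 / (1 + 10^+2.70 + 10^+1.31)
   = 1 / (1 + 501.19 + 20.417) = 1/522.60 = 0.001913

α₂ = 0.00191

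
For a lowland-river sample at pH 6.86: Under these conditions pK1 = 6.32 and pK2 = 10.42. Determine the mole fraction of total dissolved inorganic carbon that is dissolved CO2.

α₀ = 1 / (1 + K1/[H⁺] + K1K2/[H⁺]²) = 1 / (1 + 10^+0.54 + 10^-3.02)
   = 1 / (1 + 3.4674 + 0.00095499) = 1/4.4683 = 0.2238

α₀ = 0.224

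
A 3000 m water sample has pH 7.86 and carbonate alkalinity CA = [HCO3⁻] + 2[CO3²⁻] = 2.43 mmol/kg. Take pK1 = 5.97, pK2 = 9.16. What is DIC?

CA = [HCO3⁻] + 2[CO3²⁻] = (α₁ + 2α₂)·DIC
At pH 7.86: [H⁺]/K1 = 10^-1.89 = 0.012882, K2/[H⁺] = 10^-1.30 = 0.050119
α₁ = 1/(1 + 0.012882 + 0.050119) = 1/1.0630 = 0.9407; α₂ = α₁·K2/[H⁺] = 0.04715
α₁ + 2α₂ = 1.0350
DIC = CA / (α₁ + 2α₂) = 2.43 / 1.0350 = 2.35 mmol/kg

DIC = 2.35 mmol/kg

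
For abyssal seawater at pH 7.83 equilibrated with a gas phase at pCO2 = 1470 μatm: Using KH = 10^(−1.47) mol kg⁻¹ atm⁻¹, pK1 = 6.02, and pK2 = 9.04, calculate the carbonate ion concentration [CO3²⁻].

[CO2*] = KH · pCO2 = 10^(−1.47) × 1470×10^-6 = 4.981×10^-5 mol/kg
α₀ = 1/(1 + K1/[H⁺] + K1K2/[H⁺]²) = 1/(1 + 10^+1.81 + 10^+0.60) = 0.01438
DIC = [CO2*]/α₀ = 4.981×10^-5 / 0.01438 = 3.464 mmol/kg
[CO3²⁻] = α₂·DIC; α₂ = 0.05724, so [CO3²⁻] = 0.05724 × 3.464 = 0.198 mmol/kg

[CO3²⁻] = 0.198 mmol/kg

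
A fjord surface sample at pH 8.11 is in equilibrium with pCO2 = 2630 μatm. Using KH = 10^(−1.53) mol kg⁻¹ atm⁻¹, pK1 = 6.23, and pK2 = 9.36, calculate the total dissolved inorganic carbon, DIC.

DIC = 6.30 mmol/kg

[CO2*] = KH · pCO2 = 10^(−1.53) × 2630×10^-6 = 7.762×10^-5 mol/kg
α₀ = 1/(1 + K1/[H⁺] + K1K2/[H⁺]²) = 1/(1 + 10^+1.88 + 10^+0.63) = 0.01233
DIC = [CO2*]/α₀ = 7.762×10^-5 / 0.01233 = 6.30 mmol/kg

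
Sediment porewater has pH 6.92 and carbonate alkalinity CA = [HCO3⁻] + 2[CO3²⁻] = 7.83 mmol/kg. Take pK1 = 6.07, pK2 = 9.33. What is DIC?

CA = [HCO3⁻] + 2[CO3²⁻] = (α₁ + 2α₂)·DIC
At pH 6.92: [H⁺]/K1 = 10^-0.85 = 0.14125, K2/[H⁺] = 10^-2.41 = 0.0038905
α₁ = 1/(1 + 0.14125 + 0.0038905) = 1/1.1451 = 0.8733; α₂ = α₁·K2/[H⁺] = 0.003397
α₁ + 2α₂ = 0.8800
DIC = CA / (α₁ + 2α₂) = 7.83 / 0.8800 = 8.90 mmol/kg

DIC = 8.90 mmol/kg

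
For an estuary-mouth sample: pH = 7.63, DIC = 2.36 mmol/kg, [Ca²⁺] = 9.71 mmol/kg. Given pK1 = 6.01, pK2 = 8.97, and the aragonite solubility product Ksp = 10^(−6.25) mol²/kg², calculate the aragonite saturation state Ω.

Ω = 1.74

α₂ = 1 / (1 + [H⁺]/K2 + [H⁺]²/(K1K2)) = 1 / (1 + 10^+1.34 + 10^-0.28)
   = 1 / (1 + 21.878 + 0.52481) = 1/23.402 = 0.04273
[CO3²⁻] = α₂ × DIC = 0.04273 × 2.36 = 0.1008 mmol/kg
Ksp = 10^(−6.25) = 5.623×10^-7
Ω = [Ca²⁺][CO3²⁻]/Ksp = (9.71×10^-3)(1.008×10^-4) / 5.623×10^-7 = 1.74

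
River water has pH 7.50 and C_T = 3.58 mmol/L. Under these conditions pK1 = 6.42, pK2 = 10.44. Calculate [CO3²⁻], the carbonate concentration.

[CO3²⁻] = 3.79 μmol/L

α₂ = 1 / (1 + [H⁺]/K2 + [H⁺]²/(K1K2)) = 1 / (1 + 10^+2.94 + 10^+1.86)
   = 1 / (1 + 870.96 + 72.444) = 1/944.41 = 0.001059
[CO3²⁻] = α₂ × DIC = 0.001059 × 3.58 = 0.00379 mmol/L = 3.79 μmol/L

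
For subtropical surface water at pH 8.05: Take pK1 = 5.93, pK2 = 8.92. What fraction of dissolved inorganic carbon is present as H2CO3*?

α₀ = 1 / (1 + K1/[H⁺] + K1K2/[H⁺]²) = 1 / (1 + 10^+2.12 + 10^+1.25)
   = 1 / (1 + 131.83 + 17.783) = 1/150.61 = 0.006640

α₀ = 0.00664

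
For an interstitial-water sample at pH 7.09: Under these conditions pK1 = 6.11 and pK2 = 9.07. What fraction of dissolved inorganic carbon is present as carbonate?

α₂ = 0.00939

α₂ = 1 / (1 + [H⁺]/K2 + [H⁺]²/(K1K2)) = 1 / (1 + 10^+1.98 + 10^+1.00)
   = 1 / (1 + 95.499 + 10.000) = 1/106.50 = 0.009390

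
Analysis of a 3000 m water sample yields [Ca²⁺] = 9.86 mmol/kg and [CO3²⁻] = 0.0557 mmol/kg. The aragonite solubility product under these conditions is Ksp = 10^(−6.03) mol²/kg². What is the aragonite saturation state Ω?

Ksp = 10^(−6.03) = 9.333×10^-7
Ω = [Ca²⁺][CO3²⁻]/Ksp = (9.86×10^-3)(0.0557×10^-3) / 9.333×10^-7 = 0.588

Ω = 0.588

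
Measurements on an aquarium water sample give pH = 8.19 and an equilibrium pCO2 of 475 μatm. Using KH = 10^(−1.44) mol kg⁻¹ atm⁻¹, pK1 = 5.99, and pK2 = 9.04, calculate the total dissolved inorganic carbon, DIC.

DIC = 3.14 mmol/kg

[CO2*] = KH · pCO2 = 10^(−1.44) × 475×10^-6 = 1.725×10^-5 mol/kg
α₀ = 1/(1 + K1/[H⁺] + K1K2/[H⁺]²) = 1/(1 + 10^+2.20 + 10^+1.35) = 0.005498
DIC = [CO2*]/α₀ = 1.725×10^-5 / 0.005498 = 3.14 mmol/kg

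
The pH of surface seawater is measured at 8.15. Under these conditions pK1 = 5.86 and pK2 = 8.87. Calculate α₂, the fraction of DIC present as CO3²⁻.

α₂ = 0.159

α₂ = 1 / (1 + [H⁺]/K2 + [H⁺]²/(K1K2)) = 1 / (1 + 10^+0.72 + 10^-1.57)
   = 1 / (1 + 5.2481 + 0.026915) = 1/6.2750 = 0.1594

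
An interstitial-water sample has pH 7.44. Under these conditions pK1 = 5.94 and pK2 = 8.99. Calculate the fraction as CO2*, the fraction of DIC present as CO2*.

α₀ = 1 / (1 + K1/[H⁺] + K1K2/[H⁺]²) = 1 / (1 + 10^+1.50 + 10^-0.05)
   = 1 / (1 + 31.623 + 0.89125) = 1/33.514 = 0.02984

α₀ = 0.0298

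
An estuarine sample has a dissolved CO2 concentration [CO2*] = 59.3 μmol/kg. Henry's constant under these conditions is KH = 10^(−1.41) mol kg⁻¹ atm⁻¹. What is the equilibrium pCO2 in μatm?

pCO2 = 1520 μatm

KH = 10^(−1.41) = 3.890×10^-2 mol kg⁻¹ atm⁻¹
pCO2 = [CO2*]/KH = 59.3×10^-6 / 3.890×10^-2 = 1.52×10^-3 atm = 1520 μatm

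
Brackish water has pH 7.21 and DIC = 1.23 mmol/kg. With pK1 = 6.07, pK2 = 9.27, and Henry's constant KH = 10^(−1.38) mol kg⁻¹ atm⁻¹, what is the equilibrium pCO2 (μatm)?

α₀ = 1 / (1 + K1/[H⁺] + K1K2/[H⁺]²) = 1 / (1 + 10^+1.14 + 10^-0.92)
   = 1 / (1 + 13.804 + 0.12023) = 1/14.924 = 0.06701
[CO2*] = α₀ × DIC = 0.06701 × 1.23 = 0.08242 mmol/kg
pCO2 = [CO2*]/KH = 8.242×10^-5 / 4.169×10^-2 = 1980 μatm

pCO2 = 1980 μatm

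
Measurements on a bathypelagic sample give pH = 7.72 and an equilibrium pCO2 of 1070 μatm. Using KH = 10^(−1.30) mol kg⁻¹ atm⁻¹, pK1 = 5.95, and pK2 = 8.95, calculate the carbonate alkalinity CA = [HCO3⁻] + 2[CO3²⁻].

CA = 3.53 mmol/kg

[CO2*] = KH · pCO2 = 10^(−1.30) × 1070×10^-6 = 5.363×10^-5 mol/kg
α₀ = 1/(1 + K1/[H⁺] + K1K2/[H⁺]²) = 1/(1 + 10^+1.77 + 10^+0.54) = 0.01578
DIC = [CO2*]/α₀ = 5.363×10^-5 / 0.01578 = 3.397 mmol/kg
CA = (α₁ + 2α₂)·DIC = (0.9295 + 2×0.05473) × 3.397 = 3.53 mmol/kg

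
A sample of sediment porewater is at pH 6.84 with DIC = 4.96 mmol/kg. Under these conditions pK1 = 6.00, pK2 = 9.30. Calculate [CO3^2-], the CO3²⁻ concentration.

α₂ = 1 / (1 + [H⁺]/K2 + [H⁺]²/(K1K2)) = 1 / (1 + 10^+2.46 + 10^+1.62)
   = 1 / (1 + 288.40 + 41.687) = 1/331.09 = 0.003020
[CO3²⁻] = α₂ × DIC = 0.003020 × 4.96 = 0.0150 mmol/kg = 15.0 μmol/kg

[CO3²⁻] = 15.0 μmol/kg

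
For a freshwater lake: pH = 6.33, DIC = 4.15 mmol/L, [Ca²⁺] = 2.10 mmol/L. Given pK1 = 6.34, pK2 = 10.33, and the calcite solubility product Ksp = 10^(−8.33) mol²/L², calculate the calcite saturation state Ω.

Ω = 0.0921

α₂ = 1 / (1 + [H⁺]/K2 + [H⁺]²/(K1K2)) = 1 / (1 + 10^+4.00 + 10^+4.01)
   = 1 / (1 + 1.0000×10^4 + 1.0233×10^4) = 1/2.0234×10^4 = 4.942×10^-5
[CO3²⁻] = α₂ × DIC = 4.942×10^-5 × 4.15 = 0.0002051 mmol/L = 0.2051 μmol/L
Ksp = 10^(−8.33) = 4.677×10^-9
Ω = [Ca²⁺][CO3²⁻]/Ksp = (2.10×10^-3)(2.051×10^-7) / 4.677×10^-9 = 0.0921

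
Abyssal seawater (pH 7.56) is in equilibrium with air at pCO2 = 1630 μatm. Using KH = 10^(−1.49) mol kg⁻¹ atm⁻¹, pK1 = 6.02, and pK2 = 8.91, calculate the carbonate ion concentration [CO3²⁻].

[CO2*] = KH · pCO2 = 10^(−1.49) × 1630×10^-6 = 5.275×10^-5 mol/kg
α₀ = 1/(1 + K1/[H⁺] + K1K2/[H⁺]²) = 1/(1 + 10^+1.54 + 10^+0.19) = 0.02687
DIC = [CO2*]/α₀ = 5.275×10^-5 / 0.02687 = 1.963 mmol/kg
[CO3²⁻] = α₂·DIC; α₂ = 0.04161, so [CO3²⁻] = 0.04161 × 1.963 = 0.0817 mmol/kg

[CO3²⁻] = 0.0817 mmol/kg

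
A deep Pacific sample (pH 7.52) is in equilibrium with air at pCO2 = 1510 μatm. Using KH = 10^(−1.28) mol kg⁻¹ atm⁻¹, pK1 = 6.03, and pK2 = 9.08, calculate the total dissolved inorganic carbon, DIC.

[CO2*] = KH · pCO2 = 10^(−1.28) × 1510×10^-6 = 7.925×10^-5 mol/kg
α₀ = 1/(1 + K1/[H⁺] + K1K2/[H⁺]²) = 1/(1 + 10^+1.49 + 10^-0.07) = 0.03053
DIC = [CO2*]/α₀ = 7.925×10^-5 / 0.03053 = 2.60 mmol/kg

DIC = 2.60 mmol/kg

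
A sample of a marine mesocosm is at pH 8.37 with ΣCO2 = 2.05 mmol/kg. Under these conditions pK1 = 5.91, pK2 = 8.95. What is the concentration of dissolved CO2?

[CO2*] = 5.61 μmol/kg

α₀ = 1 / (1 + K1/[H⁺] + K1K2/[H⁺]²) = 1 / (1 + 10^+2.46 + 10^+1.88)
   = 1 / (1 + 288.40 + 75.858) = 1/365.26 = 0.002738
[CO2*] = α₀ × DIC = 0.002738 × 2.05 = 0.00561 mmol/kg = 5.61 μmol/kg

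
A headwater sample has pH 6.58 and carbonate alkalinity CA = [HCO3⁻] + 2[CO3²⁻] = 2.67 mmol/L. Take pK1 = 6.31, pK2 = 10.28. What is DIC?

CA = [HCO3⁻] + 2[CO3²⁻] = (α₁ + 2α₂)·DIC
At pH 6.58: [H⁺]/K1 = 10^-0.27 = 0.53703, K2/[H⁺] = 10^-3.70 = 0.00019953
α₁ = 1/(1 + 0.53703 + 0.00019953) = 1/1.5372 = 0.6505; α₂ = α₁·K2/[H⁺] = 0.0001298
α₁ + 2α₂ = 0.6508
DIC = CA / (α₁ + 2α₂) = 2.67 / 0.6508 = 4.10 mmol/L

DIC = 4.10 mmol/L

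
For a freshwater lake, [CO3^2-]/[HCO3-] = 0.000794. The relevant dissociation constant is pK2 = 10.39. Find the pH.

pH = 7.29

From K2 = [H⁺][CO3^2-]/[HCO3-]:  pH = pK2 + log₁₀([CO3^2-]/[HCO3-])
log₁₀(0.000794) = -3.100
pH = 10.39 + (-3.100) = 7.29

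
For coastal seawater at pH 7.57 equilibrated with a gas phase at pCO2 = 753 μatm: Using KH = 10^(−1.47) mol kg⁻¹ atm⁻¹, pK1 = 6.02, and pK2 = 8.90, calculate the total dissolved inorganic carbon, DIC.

DIC = 0.973 mmol/kg

[CO2*] = KH · pCO2 = 10^(−1.47) × 753×10^-6 = 2.551×10^-5 mol/kg
α₀ = 1/(1 + K1/[H⁺] + K1K2/[H⁺]²) = 1/(1 + 10^+1.55 + 10^+0.22) = 0.02622
DIC = [CO2*]/α₀ = 2.551×10^-5 / 0.02622 = 0.973 mmol/kg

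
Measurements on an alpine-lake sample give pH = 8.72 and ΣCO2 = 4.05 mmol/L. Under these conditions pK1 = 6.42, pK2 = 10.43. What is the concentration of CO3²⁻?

α₂ = 1 / (1 + [H⁺]/K2 + [H⁺]²/(K1K2)) = 1 / (1 + 10^+1.71 + 10^-0.59)
   = 1 / (1 + 51.286 + 0.25704) = 1/52.543 = 0.01903
[CO3²⁻] = α₂ × DIC = 0.01903 × 4.05 = 0.0771 mmol/L

[CO3²⁻] = 0.0771 mmol/L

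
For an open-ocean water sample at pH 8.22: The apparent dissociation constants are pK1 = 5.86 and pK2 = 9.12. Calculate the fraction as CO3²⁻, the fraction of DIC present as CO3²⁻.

α₂ = 0.111

α₂ = 1 / (1 + [H⁺]/K2 + [H⁺]²/(K1K2)) = 1 / (1 + 10^+0.90 + 10^-1.46)
   = 1 / (1 + 7.9433 + 0.034674) = 1/8.9780 = 0.1114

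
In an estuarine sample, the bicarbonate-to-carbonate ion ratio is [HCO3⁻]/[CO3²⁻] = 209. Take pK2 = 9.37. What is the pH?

pH = 7.05

From K2 = [H⁺][CO3²⁻]/[HCO3⁻]:  pH = pK2 − log₁₀([HCO3⁻]/[CO3²⁻])
log₁₀(209) = +2.320
pH = 9.37 − (+2.320) = 7.05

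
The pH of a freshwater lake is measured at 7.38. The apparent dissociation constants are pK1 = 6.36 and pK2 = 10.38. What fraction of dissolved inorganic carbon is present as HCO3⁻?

α₁ = 0.912

α₁ = 1 / (1 + [H⁺]/K1 + K2/[H⁺]) = 1 / (1 + 10^-1.02 + 10^-3.00)
   = 1 / (1 + 0.095499 + 0.0010000) = 1/1.0965 = 0.9120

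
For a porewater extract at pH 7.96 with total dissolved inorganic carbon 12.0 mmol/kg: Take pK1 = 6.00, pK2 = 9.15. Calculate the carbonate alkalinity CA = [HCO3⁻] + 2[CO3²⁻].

CA = 12.6 mmol/kg

CA = [HCO3⁻] + 2[CO3²⁻] = (α₁ + 2α₂)·DIC
At pH 7.96: [H⁺]/K1 = 10^-1.96 = 0.010965, K2/[H⁺] = 10^-1.19 = 0.064565
α₁ = 1/(1 + 0.010965 + 0.064565) = 1/1.0755 = 0.9298; α₂ = α₁·K2/[H⁺] = 0.06003
α₁ + 2α₂ = 1.0498
CA = 1.0498 × 12.0 = 12.6 mmol/kg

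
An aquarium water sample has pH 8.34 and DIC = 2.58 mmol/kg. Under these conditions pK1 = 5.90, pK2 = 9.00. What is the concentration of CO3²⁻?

α₂ = 1 / (1 + [H⁺]/K2 + [H⁺]²/(K1K2)) = 1 / (1 + 10^+0.66 + 10^-1.78)
   = 1 / (1 + 4.5709 + 0.016596) = 1/5.5875 = 0.1790
[CO3²⁻] = α₂ × DIC = 0.1790 × 2.58 = 0.462 mmol/kg

[CO3²⁻] = 0.462 mmol/kg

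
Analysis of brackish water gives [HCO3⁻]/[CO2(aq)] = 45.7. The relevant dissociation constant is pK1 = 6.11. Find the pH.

From K1 = [H⁺][HCO3⁻]/[CO2(aq)]:  pH = pK1 + log₁₀([HCO3⁻]/[CO2(aq)])
log₁₀(45.7) = +1.660
pH = 6.11 + (+1.660) = 7.77

pH = 7.77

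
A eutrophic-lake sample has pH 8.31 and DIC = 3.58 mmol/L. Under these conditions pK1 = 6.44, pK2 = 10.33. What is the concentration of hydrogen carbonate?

α₁ = 1 / (1 + [H⁺]/K1 + K2/[H⁺]) = 1 / (1 + 10^-1.87 + 10^-2.02)
   = 1 / (1 + 0.013490 + 0.0095499) = 1/1.0230 = 0.9775
[HCO3⁻] = α₁ × DIC = 0.9775 × 3.58 = 3.50 mmol/L

[HCO3⁻] = 3.50 mmol/L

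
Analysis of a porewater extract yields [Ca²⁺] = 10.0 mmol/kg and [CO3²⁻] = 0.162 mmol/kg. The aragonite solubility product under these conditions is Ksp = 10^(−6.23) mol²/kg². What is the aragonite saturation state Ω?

Ω = 2.75

Ksp = 10^(−6.23) = 5.888×10^-7
Ω = [Ca²⁺][CO3²⁻]/Ksp = (10.0×10^-3)(0.162×10^-3) / 5.888×10^-7 = 2.75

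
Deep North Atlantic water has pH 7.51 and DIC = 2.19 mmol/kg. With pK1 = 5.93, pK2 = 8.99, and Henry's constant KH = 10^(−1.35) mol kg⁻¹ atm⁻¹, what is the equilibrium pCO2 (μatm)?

α₀ = 1 / (1 + K1/[H⁺] + K1K2/[H⁺]²) = 1 / (1 + 10^+1.58 + 10^+0.10)
   = 1 / (1 + 38.019 + 1.2589) = 1/40.278 = 0.02483
[CO2*] = α₀ × DIC = 0.02483 × 2.19 = 0.05437 mmol/kg
pCO2 = [CO2*]/KH = 5.437×10^-5 / 4.467×10^-2 = 1220 μatm

pCO2 = 1220 μatm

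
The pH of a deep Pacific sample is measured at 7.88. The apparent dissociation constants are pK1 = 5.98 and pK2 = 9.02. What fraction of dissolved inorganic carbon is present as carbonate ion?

α₂ = 0.0668

α₂ = 1 / (1 + [H⁺]/K2 + [H⁺]²/(K1K2)) = 1 / (1 + 10^+1.14 + 10^-0.76)
   = 1 / (1 + 13.804 + 0.17378) = 1/14.978 = 0.06677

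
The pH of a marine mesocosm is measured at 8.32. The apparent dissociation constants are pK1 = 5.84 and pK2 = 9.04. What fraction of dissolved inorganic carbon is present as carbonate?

α₂ = 0.160

α₂ = 1 / (1 + [H⁺]/K2 + [H⁺]²/(K1K2)) = 1 / (1 + 10^+0.72 + 10^-1.76)
   = 1 / (1 + 5.2481 + 0.017378) = 1/6.2655 = 0.1596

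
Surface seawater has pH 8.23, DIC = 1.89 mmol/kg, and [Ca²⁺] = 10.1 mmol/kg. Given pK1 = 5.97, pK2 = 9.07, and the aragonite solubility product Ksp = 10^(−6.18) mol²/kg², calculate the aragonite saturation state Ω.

Ω = 3.63

α₂ = 1 / (1 + [H⁺]/K2 + [H⁺]²/(K1K2)) = 1 / (1 + 10^+0.84 + 10^-1.42)
   = 1 / (1 + 6.9183 + 0.038019) = 1/7.9563 = 0.1257
[CO3²⁻] = α₂ × DIC = 0.1257 × 1.89 = 0.2375 mmol/kg
Ksp = 10^(−6.18) = 6.607×10^-7
Ω = [Ca²⁺][CO3²⁻]/Ksp = (10.1×10^-3)(2.375×10^-4) / 6.607×10^-7 = 3.63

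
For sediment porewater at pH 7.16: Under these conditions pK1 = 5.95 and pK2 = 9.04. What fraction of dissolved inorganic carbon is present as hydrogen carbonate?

α₁ = 1 / (1 + [H⁺]/K1 + K2/[H⁺]) = 1 / (1 + 10^-1.21 + 10^-1.88)
   = 1 / (1 + 0.061660 + 0.013183) = 1/1.0748 = 0.9304

α₁ = 0.930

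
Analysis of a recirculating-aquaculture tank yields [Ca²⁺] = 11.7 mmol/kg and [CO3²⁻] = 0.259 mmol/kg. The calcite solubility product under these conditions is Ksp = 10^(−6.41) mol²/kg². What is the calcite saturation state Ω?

Ω = 7.79

Ksp = 10^(−6.41) = 3.890×10^-7
Ω = [Ca²⁺][CO3²⁻]/Ksp = (11.7×10^-3)(0.259×10^-3) / 3.890×10^-7 = 7.79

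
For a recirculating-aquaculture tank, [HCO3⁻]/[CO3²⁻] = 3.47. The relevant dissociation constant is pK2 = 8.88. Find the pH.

pH = 8.34

From K2 = [H⁺][CO3²⁻]/[HCO3⁻]:  pH = pK2 − log₁₀([HCO3⁻]/[CO3²⁻])
log₁₀(3.47) = +0.540
pH = 8.88 − (+0.540) = 8.34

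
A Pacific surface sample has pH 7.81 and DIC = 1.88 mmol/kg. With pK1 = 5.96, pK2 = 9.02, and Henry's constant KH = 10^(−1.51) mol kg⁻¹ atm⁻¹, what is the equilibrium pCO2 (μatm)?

pCO2 = 799 μatm

α₀ = 1 / (1 + K1/[H⁺] + K1K2/[H⁺]²) = 1 / (1 + 10^+1.85 + 10^+0.64)
   = 1 / (1 + 70.795 + 4.3652) = 1/76.160 = 0.01313
[CO2*] = α₀ × DIC = 0.01313 × 1.88 = 0.02468 mmol/kg
pCO2 = [CO2*]/KH = 2.468×10^-5 / 3.090×10^-2 = 799 μatm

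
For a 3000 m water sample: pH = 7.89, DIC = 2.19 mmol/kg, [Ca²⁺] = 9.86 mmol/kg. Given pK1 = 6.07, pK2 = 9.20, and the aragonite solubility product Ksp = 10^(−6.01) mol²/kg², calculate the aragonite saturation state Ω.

Ω = 1.02

α₂ = 1 / (1 + [H⁺]/K2 + [H⁺]²/(K1K2)) = 1 / (1 + 10^+1.31 + 10^-0.51)
   = 1 / (1 + 20.417 + 0.30903) = 1/21.726 = 0.04603
[CO3²⁻] = α₂ × DIC = 0.04603 × 2.19 = 0.1008 mmol/kg
Ksp = 10^(−6.01) = 9.772×10^-7
Ω = [Ca²⁺][CO3²⁻]/Ksp = (9.86×10^-3)(1.008×10^-4) / 9.772×10^-7 = 1.02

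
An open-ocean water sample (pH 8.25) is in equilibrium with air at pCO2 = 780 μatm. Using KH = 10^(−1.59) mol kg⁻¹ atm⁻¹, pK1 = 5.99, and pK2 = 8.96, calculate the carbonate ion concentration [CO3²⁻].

[CO3²⁻] = 0.711 mmol/kg

[CO2*] = KH · pCO2 = 10^(−1.59) × 780×10^-6 = 2.005×10^-5 mol/kg
α₀ = 1/(1 + K1/[H⁺] + K1K2/[H⁺]²) = 1/(1 + 10^+2.26 + 10^+1.55) = 0.004578
DIC = [CO2*]/α₀ = 2.005×10^-5 / 0.004578 = 4.380 mmol/kg
[CO3²⁻] = α₂·DIC; α₂ = 0.1624, so [CO3²⁻] = 0.1624 × 4.380 = 0.711 mmol/kg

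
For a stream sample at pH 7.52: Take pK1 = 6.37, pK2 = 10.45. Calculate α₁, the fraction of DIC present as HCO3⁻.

α₁ = 0.933

α₁ = 1 / (1 + [H⁺]/K1 + K2/[H⁺]) = 1 / (1 + 10^-1.15 + 10^-2.93)
   = 1 / (1 + 0.070795 + 0.0011749) = 1/1.0720 = 0.9329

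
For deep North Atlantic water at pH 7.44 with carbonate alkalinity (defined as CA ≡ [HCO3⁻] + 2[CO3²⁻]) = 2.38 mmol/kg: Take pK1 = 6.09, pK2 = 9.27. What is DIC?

CA = [HCO3⁻] + 2[CO3²⁻] = (α₁ + 2α₂)·DIC
At pH 7.44: [H⁺]/K1 = 10^-1.35 = 0.044668, K2/[H⁺] = 10^-1.83 = 0.014791
α₁ = 1/(1 + 0.044668 + 0.014791) = 1/1.0595 = 0.9439; α₂ = α₁·K2/[H⁺] = 0.01396
α₁ + 2α₂ = 0.9718
DIC = CA / (α₁ + 2α₂) = 2.38 / 0.9718 = 2.45 mmol/kg

DIC = 2.45 mmol/kg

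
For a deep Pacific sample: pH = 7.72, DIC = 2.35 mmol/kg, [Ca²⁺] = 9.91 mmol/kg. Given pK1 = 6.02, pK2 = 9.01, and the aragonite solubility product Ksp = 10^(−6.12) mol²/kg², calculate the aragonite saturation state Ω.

Ω = 1.47

α₂ = 1 / (1 + [H⁺]/K2 + [H⁺]²/(K1K2)) = 1 / (1 + 10^+1.29 + 10^-0.41)
   = 1 / (1 + 19.498 + 0.38905) = 1/20.887 = 0.04788
[CO3²⁻] = α₂ × DIC = 0.04788 × 2.35 = 0.1125 mmol/kg
Ksp = 10^(−6.12) = 7.586×10^-7
Ω = [Ca²⁺][CO3²⁻]/Ksp = (9.91×10^-3)(1.125×10^-4) / 7.586×10^-7 = 1.47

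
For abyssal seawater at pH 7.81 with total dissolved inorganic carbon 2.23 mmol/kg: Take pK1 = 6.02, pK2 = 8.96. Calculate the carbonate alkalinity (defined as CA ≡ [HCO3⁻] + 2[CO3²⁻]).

CA = [HCO3⁻] + 2[CO3²⁻] = (α₁ + 2α₂)·DIC
At pH 7.81: [H⁺]/K1 = 10^-1.79 = 0.016218, K2/[H⁺] = 10^-1.15 = 0.070795
α₁ = 1/(1 + 0.016218 + 0.070795) = 1/1.0870 = 0.9200; α₂ = α₁·K2/[H⁺] = 0.06513
α₁ + 2α₂ = 1.0502
CA = 1.0502 × 2.23 = 2.34 mmol/kg

CA = 2.34 mmol/kg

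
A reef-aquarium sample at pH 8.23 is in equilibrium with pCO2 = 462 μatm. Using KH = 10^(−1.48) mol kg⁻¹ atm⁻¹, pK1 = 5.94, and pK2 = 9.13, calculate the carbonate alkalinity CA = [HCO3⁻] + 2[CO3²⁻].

CA = 3.73 mmol/kg

[CO2*] = KH · pCO2 = 10^(−1.48) × 462×10^-6 = 1.530×10^-5 mol/kg
α₀ = 1/(1 + K1/[H⁺] + K1K2/[H⁺]²) = 1/(1 + 10^+2.29 + 10^+1.39) = 0.004534
DIC = [CO2*]/α₀ = 1.530×10^-5 / 0.004534 = 3.374 mmol/kg
CA = (α₁ + 2α₂)·DIC = (0.8842 + 2×0.1113) × 3.374 = 3.73 mmol/kg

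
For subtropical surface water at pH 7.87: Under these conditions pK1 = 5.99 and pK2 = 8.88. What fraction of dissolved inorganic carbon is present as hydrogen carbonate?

α₁ = 1 / (1 + [H⁺]/K1 + K2/[H⁺]) = 1 / (1 + 10^-1.88 + 10^-1.01)
   = 1 / (1 + 0.013183 + 0.097724) = 1/1.1109 = 0.9002

α₁ = 0.900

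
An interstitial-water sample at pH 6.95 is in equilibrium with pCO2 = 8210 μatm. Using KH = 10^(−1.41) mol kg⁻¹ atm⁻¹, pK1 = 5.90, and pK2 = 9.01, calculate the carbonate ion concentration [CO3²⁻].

[CO2*] = KH · pCO2 = 10^(−1.41) × 8210×10^-6 = 3.194×10^-4 mol/kg
α₀ = 1/(1 + K1/[H⁺] + K1K2/[H⁺]²) = 1/(1 + 10^+1.05 + 10^-1.01) = 0.08118
DIC = [CO2*]/α₀ = 3.194×10^-4 / 0.08118 = 3.934 mmol/kg
[CO3²⁻] = α₂·DIC; α₂ = 0.007933, so [CO3²⁻] = 0.007933 × 3.934 = 0.0312 mmol/kg

[CO3²⁻] = 0.0312 mmol/kg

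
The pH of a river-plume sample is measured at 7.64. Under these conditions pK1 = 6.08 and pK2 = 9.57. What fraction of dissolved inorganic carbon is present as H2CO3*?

α₀ = 0.0265

α₀ = 1 / (1 + K1/[H⁺] + K1K2/[H⁺]²) = 1 / (1 + 10^+1.56 + 10^-0.37)
   = 1 / (1 + 36.308 + 0.42658) = 1/37.734 = 0.02650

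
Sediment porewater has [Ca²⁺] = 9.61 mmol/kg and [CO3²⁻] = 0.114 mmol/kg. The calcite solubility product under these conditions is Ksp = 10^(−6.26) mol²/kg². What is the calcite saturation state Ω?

Ω = 1.99

Ksp = 10^(−6.26) = 5.495×10^-7
Ω = [Ca²⁺][CO3²⁻]/Ksp = (9.61×10^-3)(0.114×10^-3) / 5.495×10^-7 = 1.99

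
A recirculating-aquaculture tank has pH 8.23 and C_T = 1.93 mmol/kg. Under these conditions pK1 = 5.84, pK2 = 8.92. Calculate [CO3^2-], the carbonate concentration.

[CO3²⁻] = 0.326 mmol/kg

α₂ = 1 / (1 + [H⁺]/K2 + [H⁺]²/(K1K2)) = 1 / (1 + 10^+0.69 + 10^-1.70)
   = 1 / (1 + 4.8978 + 0.019953) = 1/5.9177 = 0.1690
[CO3²⁻] = α₂ × DIC = 0.1690 × 1.93 = 0.326 mmol/kg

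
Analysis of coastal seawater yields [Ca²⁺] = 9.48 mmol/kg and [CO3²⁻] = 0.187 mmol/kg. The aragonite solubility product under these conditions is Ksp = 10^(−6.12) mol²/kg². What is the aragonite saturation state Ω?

Ksp = 10^(−6.12) = 7.586×10^-7
Ω = [Ca²⁺][CO3²⁻]/Ksp = (9.48×10^-3)(0.187×10^-3) / 7.586×10^-7 = 2.34

Ω = 2.34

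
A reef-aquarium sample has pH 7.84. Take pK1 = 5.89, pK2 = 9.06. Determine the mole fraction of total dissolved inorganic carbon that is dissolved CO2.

α₀ = 0.0105

α₀ = 1 / (1 + K1/[H⁺] + K1K2/[H⁺]²) = 1 / (1 + 10^+1.95 + 10^+0.73)
   = 1 / (1 + 89.125 + 5.3703) = 1/95.495 = 0.01047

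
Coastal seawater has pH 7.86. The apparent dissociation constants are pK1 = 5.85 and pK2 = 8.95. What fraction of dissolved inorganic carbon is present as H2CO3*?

α₀ = 1 / (1 + K1/[H⁺] + K1K2/[H⁺]²) = 1 / (1 + 10^+2.01 + 10^+0.92)
   = 1 / (1 + 102.33 + 8.3176) = 1/111.65 = 0.008957

α₀ = 0.00896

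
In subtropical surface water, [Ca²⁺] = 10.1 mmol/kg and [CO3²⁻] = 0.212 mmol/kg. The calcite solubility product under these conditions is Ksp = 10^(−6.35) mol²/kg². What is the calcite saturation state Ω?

Ω = 4.79

Ksp = 10^(−6.35) = 4.467×10^-7
Ω = [Ca²⁺][CO3²⁻]/Ksp = (10.1×10^-3)(0.212×10^-3) / 4.467×10^-7 = 4.79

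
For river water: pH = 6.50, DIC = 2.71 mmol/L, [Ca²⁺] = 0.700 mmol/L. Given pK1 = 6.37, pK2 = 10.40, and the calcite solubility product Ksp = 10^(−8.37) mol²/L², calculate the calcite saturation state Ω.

α₂ = 1 / (1 + [H⁺]/K2 + [H⁺]²/(K1K2)) = 1 / (1 + 10^+3.90 + 10^+3.77)
   = 1 / (1 + 7943.3 + 5888.4) = 1/1.3833×10^4 = 7.229×10^-5
[CO3²⁻] = α₂ × DIC = 7.229×10^-5 × 2.71 = 0.0001959 mmol/L = 0.1959 μmol/L
Ksp = 10^(−8.37) = 4.266×10^-9
Ω = [Ca²⁺][CO3²⁻]/Ksp = (0.700×10^-3)(1.959×10^-7) / 4.266×10^-9 = 0.0321

Ω = 0.0321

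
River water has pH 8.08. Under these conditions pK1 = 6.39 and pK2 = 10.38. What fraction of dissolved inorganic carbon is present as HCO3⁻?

α₁ = 1 / (1 + [H⁺]/K1 + K2/[H⁺]) = 1 / (1 + 10^-1.69 + 10^-2.30)
   = 1 / (1 + 0.020417 + 0.0050119) = 1/1.0254 = 0.9752

α₁ = 0.975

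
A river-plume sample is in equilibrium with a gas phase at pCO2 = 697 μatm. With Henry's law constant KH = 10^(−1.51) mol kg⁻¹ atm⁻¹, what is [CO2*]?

KH = 10^(−1.51) = 3.090×10^-2 mol kg⁻¹ atm⁻¹
[CO2*] = KH · pCO2 = 3.090×10^-2 × 697×10^-6 atm = 2.15×10^-5 mol/kg

[CO2*] = 21.5 μmol/kg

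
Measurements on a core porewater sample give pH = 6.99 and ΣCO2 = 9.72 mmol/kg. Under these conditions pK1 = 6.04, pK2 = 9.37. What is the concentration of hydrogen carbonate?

[HCO3⁻] = 8.71 mmol/kg

α₁ = 1 / (1 + [H⁺]/K1 + K2/[H⁺]) = 1 / (1 + 10^-0.95 + 10^-2.38)
   = 1 / (1 + 0.11220 + 0.0041687) = 1/1.1164 = 0.8958
[HCO3⁻] = α₁ × DIC = 0.8958 × 9.72 = 8.71 mmol/kg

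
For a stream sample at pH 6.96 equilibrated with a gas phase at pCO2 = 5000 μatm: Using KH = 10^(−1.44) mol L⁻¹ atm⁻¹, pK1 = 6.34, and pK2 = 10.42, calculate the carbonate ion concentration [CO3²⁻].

[CO3²⁻] = 0.262 μmol/L

[CO2*] = KH · pCO2 = 10^(−1.44) × 5000×10^-6 = 1.815×10^-4 mol/L
α₀ = 1/(1 + K1/[H⁺] + K1K2/[H⁺]²) = 1/(1 + 10^+0.62 + 10^-2.84) = 0.1934
DIC = [CO2*]/α₀ = 1.815×10^-4 / 0.1934 = 0.9386 mmol/L
[CO3²⁻] = α₂·DIC; α₂ = 0.0002796, so [CO3²⁻] = 0.0002796 × 0.9386 = 0.000262 mmol/L = 0.262 μmol/L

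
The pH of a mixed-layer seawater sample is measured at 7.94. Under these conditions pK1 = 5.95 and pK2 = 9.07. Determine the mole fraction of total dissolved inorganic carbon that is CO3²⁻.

α₂ = 1 / (1 + [H⁺]/K2 + [H⁺]²/(K1K2)) = 1 / (1 + 10^+1.13 + 10^-0.86)
   = 1 / (1 + 13.490 + 0.13804) = 1/14.628 = 0.06836

α₂ = 0.0684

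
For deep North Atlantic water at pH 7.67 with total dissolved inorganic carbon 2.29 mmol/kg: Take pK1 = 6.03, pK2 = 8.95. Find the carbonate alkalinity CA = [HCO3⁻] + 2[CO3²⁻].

CA = 2.35 mmol/kg

CA = [HCO3⁻] + 2[CO3²⁻] = (α₁ + 2α₂)·DIC
At pH 7.67: [H⁺]/K1 = 10^-1.64 = 0.022909, K2/[H⁺] = 10^-1.28 = 0.052481
α₁ = 1/(1 + 0.022909 + 0.052481) = 1/1.0754 = 0.9299; α₂ = α₁·K2/[H⁺] = 0.04880
α₁ + 2α₂ = 1.0275
CA = 1.0275 × 2.29 = 2.35 mmol/kg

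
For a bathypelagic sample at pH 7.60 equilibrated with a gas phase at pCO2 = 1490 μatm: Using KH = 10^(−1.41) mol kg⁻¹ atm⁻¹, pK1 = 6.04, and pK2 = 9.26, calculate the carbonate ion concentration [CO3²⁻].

[CO2*] = KH · pCO2 = 10^(−1.41) × 1490×10^-6 = 5.797×10^-5 mol/kg
α₀ = 1/(1 + K1/[H⁺] + K1K2/[H⁺]²) = 1/(1 + 10^+1.56 + 10^-0.10) = 0.02625
DIC = [CO2*]/α₀ = 5.797×10^-5 / 0.02625 = 2.209 mmol/kg
[CO3²⁻] = α₂·DIC; α₂ = 0.02085, so [CO3²⁻] = 0.02085 × 2.209 = 0.0460 mmol/kg

[CO3²⁻] = 0.0460 mmol/kg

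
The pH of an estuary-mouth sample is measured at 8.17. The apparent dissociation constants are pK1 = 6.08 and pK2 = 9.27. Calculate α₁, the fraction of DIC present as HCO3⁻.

α₁ = 1 / (1 + [H⁺]/K1 + K2/[H⁺]) = 1 / (1 + 10^-2.09 + 10^-1.10)
   = 1 / (1 + 0.0081283 + 0.079433) = 1/1.0876 = 0.9195

α₁ = 0.919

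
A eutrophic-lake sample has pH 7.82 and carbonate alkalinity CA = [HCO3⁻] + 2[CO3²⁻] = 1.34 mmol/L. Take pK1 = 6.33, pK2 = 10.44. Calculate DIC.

DIC = 1.38 mmol/L

CA = [HCO3⁻] + 2[CO3²⁻] = (α₁ + 2α₂)·DIC
At pH 7.82: [H⁺]/K1 = 10^-1.49 = 0.032359, K2/[H⁺] = 10^-2.62 = 0.0023988
α₁ = 1/(1 + 0.032359 + 0.0023988) = 1/1.0348 = 0.9664; α₂ = α₁·K2/[H⁺] = 0.002318
α₁ + 2α₂ = 0.9710
DIC = CA / (α₁ + 2α₂) = 1.34 / 0.9710 = 1.38 mmol/L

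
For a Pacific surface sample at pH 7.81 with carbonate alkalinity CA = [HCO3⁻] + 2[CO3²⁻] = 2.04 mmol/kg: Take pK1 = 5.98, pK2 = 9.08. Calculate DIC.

CA = [HCO3⁻] + 2[CO3²⁻] = (α₁ + 2α₂)·DIC
At pH 7.81: [H⁺]/K1 = 10^-1.83 = 0.014791, K2/[H⁺] = 10^-1.27 = 0.053703
α₁ = 1/(1 + 0.014791 + 0.053703) = 1/1.0685 = 0.9359; α₂ = α₁·K2/[H⁺] = 0.05026
α₁ + 2α₂ = 1.0364
DIC = CA / (α₁ + 2α₂) = 2.04 / 1.0364 = 1.97 mmol/kg

DIC = 1.97 mmol/kg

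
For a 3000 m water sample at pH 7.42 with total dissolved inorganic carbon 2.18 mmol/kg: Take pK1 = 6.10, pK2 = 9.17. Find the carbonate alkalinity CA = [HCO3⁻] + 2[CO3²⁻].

CA = [HCO3⁻] + 2[CO3²⁻] = (α₁ + 2α₂)·DIC
At pH 7.42: [H⁺]/K1 = 10^-1.32 = 0.047863, K2/[H⁺] = 10^-1.75 = 0.017783
α₁ = 1/(1 + 0.047863 + 0.017783) = 1/1.0656 = 0.9384; α₂ = α₁·K2/[H⁺] = 0.01669
α₁ + 2α₂ = 0.9718
CA = 0.9718 × 2.18 = 2.12 mmol/kg

CA = 2.12 mmol/kg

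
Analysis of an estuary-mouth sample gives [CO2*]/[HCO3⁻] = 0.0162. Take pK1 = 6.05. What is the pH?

From K1 = [H⁺][HCO3⁻]/[CO2*]:  pH = pK1 − log₁₀([CO2*]/[HCO3⁻])
log₁₀(0.0162) = -1.790
pH = 6.05 − (-1.790) = 7.84

pH = 7.84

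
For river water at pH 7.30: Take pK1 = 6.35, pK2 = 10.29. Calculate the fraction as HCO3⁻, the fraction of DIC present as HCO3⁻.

α₁ = 1 / (1 + [H⁺]/K1 + K2/[H⁺]) = 1 / (1 + 10^-0.95 + 10^-2.99)
   = 1 / (1 + 0.11220 + 0.0010233) = 1/1.1132 = 0.8983

α₁ = 0.898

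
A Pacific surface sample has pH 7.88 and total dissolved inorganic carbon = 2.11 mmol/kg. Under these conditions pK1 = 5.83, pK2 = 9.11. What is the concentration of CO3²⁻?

α₂ = 1 / (1 + [H⁺]/K2 + [H⁺]²/(K1K2)) = 1 / (1 + 10^+1.23 + 10^-0.82)
   = 1 / (1 + 16.982 + 0.15136) = 1/18.134 = 0.05515
[CO3²⁻] = α₂ × DIC = 0.05515 × 2.11 = 0.116 mmol/kg

[CO3²⁻] = 0.116 mmol/kg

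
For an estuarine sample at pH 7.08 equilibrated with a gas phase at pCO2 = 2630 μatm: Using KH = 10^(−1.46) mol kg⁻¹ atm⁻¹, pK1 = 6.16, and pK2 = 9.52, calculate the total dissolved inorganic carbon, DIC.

DIC = 0.852 mmol/kg

[CO2*] = KH · pCO2 = 10^(−1.46) × 2630×10^-6 = 9.119×10^-5 mol/kg
α₀ = 1/(1 + K1/[H⁺] + K1K2/[H⁺]²) = 1/(1 + 10^+0.92 + 10^-1.52) = 0.1070
DIC = [CO2*]/α₀ = 9.119×10^-5 / 0.1070 = 0.852 mmol/kg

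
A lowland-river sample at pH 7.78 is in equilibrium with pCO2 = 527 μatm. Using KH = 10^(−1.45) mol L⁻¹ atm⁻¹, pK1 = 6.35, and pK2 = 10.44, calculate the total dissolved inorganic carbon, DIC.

[CO2*] = KH · pCO2 = 10^(−1.45) × 527×10^-6 = 1.870×10^-5 mol/L
α₀ = 1/(1 + K1/[H⁺] + K1K2/[H⁺]²) = 1/(1 + 10^+1.43 + 10^-1.23) = 0.03575
DIC = [CO2*]/α₀ = 1.870×10^-5 / 0.03575 = 0.523 mmol/L

DIC = 0.523 mmol/L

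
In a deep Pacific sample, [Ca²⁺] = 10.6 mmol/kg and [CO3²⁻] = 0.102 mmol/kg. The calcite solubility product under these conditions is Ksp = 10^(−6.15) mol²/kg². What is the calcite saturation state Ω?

Ksp = 10^(−6.15) = 7.079×10^-7
Ω = [Ca²⁺][CO3²⁻]/Ksp = (10.6×10^-3)(0.102×10^-3) / 7.079×10^-7 = 1.53

Ω = 1.53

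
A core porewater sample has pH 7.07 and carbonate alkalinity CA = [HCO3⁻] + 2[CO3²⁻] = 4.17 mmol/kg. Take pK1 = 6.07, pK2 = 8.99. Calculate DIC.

CA = [HCO3⁻] + 2[CO3²⁻] = (α₁ + 2α₂)·DIC
At pH 7.07: [H⁺]/K1 = 10^-1.00 = 0.10000, K2/[H⁺] = 10^-1.92 = 0.012023
α₁ = 1/(1 + 0.10000 + 0.012023) = 1/1.1120 = 0.8993; α₂ = α₁·K2/[H⁺] = 0.01081
α₁ + 2α₂ = 0.9209
DIC = CA / (α₁ + 2α₂) = 4.17 / 0.9209 = 4.53 mmol/kg

DIC = 4.53 mmol/kg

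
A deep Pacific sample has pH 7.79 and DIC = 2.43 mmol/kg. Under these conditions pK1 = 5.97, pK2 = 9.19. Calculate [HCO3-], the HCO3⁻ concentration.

[HCO3⁻] = 2.30 mmol/kg

α₁ = 1 / (1 + [H⁺]/K1 + K2/[H⁺]) = 1 / (1 + 10^-1.82 + 10^-1.40)
   = 1 / (1 + 0.015136 + 0.039811) = 1/1.0549 = 0.9479
[HCO3⁻] = α₁ × DIC = 0.9479 × 2.43 = 2.30 mmol/kg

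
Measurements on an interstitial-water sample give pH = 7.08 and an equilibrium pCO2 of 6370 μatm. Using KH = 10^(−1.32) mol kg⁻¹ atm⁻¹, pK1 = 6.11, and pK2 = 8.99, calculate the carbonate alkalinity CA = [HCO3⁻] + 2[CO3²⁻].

CA = 2.92 mmol/kg

[CO2*] = KH · pCO2 = 10^(−1.32) × 6370×10^-6 = 3.049×10^-4 mol/kg
α₀ = 1/(1 + K1/[H⁺] + K1K2/[H⁺]²) = 1/(1 + 10^+0.97 + 10^-0.94) = 0.09572
DIC = [CO2*]/α₀ = 3.049×10^-4 / 0.09572 = 3.185 mmol/kg
CA = (α₁ + 2α₂)·DIC = (0.8933 + 2×0.01099) × 3.185 = 2.92 mmol/kg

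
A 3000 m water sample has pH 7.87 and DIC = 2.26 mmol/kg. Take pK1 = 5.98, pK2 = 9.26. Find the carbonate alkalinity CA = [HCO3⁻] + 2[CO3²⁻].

CA = 2.32 mmol/kg

CA = [HCO3⁻] + 2[CO3²⁻] = (α₁ + 2α₂)·DIC
At pH 7.87: [H⁺]/K1 = 10^-1.89 = 0.012882, K2/[H⁺] = 10^-1.39 = 0.040738
α₁ = 1/(1 + 0.012882 + 0.040738) = 1/1.0536 = 0.9491; α₂ = α₁·K2/[H⁺] = 0.03866
α₁ + 2α₂ = 1.0264
CA = 1.0264 × 2.26 = 2.32 mmol/kg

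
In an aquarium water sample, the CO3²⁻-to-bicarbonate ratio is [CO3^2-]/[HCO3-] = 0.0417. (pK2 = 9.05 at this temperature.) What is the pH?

pH = 7.67

From K2 = [H⁺][CO3^2-]/[HCO3-]:  pH = pK2 + log₁₀([CO3^2-]/[HCO3-])
log₁₀(0.0417) = -1.380
pH = 9.05 + (-1.380) = 7.67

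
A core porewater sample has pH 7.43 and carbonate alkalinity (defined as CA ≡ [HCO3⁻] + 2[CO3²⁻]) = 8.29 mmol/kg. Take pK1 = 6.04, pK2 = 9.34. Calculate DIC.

DIC = 8.52 mmol/kg

CA = [HCO3⁻] + 2[CO3²⁻] = (α₁ + 2α₂)·DIC
At pH 7.43: [H⁺]/K1 = 10^-1.39 = 0.040738, K2/[H⁺] = 10^-1.91 = 0.012303
α₁ = 1/(1 + 0.040738 + 0.012303) = 1/1.0530 = 0.9496; α₂ = α₁·K2/[H⁺] = 0.01168
α₁ + 2α₂ = 0.9730
DIC = CA / (α₁ + 2α₂) = 8.29 / 0.9730 = 8.52 mmol/kg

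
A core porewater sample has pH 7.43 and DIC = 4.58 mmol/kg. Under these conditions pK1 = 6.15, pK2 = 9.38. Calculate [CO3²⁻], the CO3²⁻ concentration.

[CO3²⁻] = 0.0483 mmol/kg

α₂ = 1 / (1 + [H⁺]/K2 + [H⁺]²/(K1K2)) = 1 / (1 + 10^+1.95 + 10^+0.67)
   = 1 / (1 + 89.125 + 4.6774) = 1/94.802 = 0.01055
[CO3²⁻] = α₂ × DIC = 0.01055 × 4.58 = 0.0483 mmol/kg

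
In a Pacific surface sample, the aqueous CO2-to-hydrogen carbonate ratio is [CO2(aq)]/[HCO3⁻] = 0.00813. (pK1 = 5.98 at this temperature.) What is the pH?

From K1 = [H⁺][HCO3⁻]/[CO2(aq)]:  pH = pK1 − log₁₀([CO2(aq)]/[HCO3⁻])
log₁₀(0.00813) = -2.090
pH = 5.98 − (-2.090) = 8.07

pH = 8.07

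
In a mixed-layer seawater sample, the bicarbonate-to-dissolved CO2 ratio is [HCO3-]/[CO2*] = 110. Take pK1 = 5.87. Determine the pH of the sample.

pH = 7.91

From K1 = [H⁺][HCO3-]/[CO2*]:  pH = pK1 + log₁₀([HCO3-]/[CO2*])
log₁₀(110) = +2.041
pH = 5.87 + (+2.041) = 7.91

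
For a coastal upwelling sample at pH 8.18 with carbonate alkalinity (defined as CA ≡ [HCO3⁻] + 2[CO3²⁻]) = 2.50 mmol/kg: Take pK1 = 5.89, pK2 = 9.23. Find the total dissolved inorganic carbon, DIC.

CA = [HCO3⁻] + 2[CO3²⁻] = (α₁ + 2α₂)·DIC
At pH 8.18: [H⁺]/K1 = 10^-2.29 = 0.0051286, K2/[H⁺] = 10^-1.05 = 0.089125
α₁ = 1/(1 + 0.0051286 + 0.089125) = 1/1.0943 = 0.9139; α₂ = α₁·K2/[H⁺] = 0.08145
α₁ + 2α₂ = 1.0768
DIC = CA / (α₁ + 2α₂) = 2.50 / 1.0768 = 2.32 mmol/kg

DIC = 2.32 mmol/kg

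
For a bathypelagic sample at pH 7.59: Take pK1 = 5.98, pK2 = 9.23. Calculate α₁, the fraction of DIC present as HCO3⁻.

α₁ = 1 / (1 + [H⁺]/K1 + K2/[H⁺]) = 1 / (1 + 10^-1.61 + 10^-1.64)
   = 1 / (1 + 0.024547 + 0.022909) = 1/1.0475 = 0.9547

α₁ = 0.955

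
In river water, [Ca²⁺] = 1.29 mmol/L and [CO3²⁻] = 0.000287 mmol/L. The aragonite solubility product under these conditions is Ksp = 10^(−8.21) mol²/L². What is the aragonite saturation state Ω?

Ω = 0.0600

Ksp = 10^(−8.21) = 6.166×10^-9
Ω = [Ca²⁺][CO3²⁻]/Ksp = (1.29×10^-3)(0.000287×10^-3) / 6.166×10^-9 = 0.0600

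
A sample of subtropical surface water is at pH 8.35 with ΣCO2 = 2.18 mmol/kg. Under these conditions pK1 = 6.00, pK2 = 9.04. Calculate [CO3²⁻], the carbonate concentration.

[CO3²⁻] = 0.368 mmol/kg

α₂ = 1 / (1 + [H⁺]/K2 + [H⁺]²/(K1K2)) = 1 / (1 + 10^+0.69 + 10^-1.66)
   = 1 / (1 + 4.8978 + 0.021878) = 1/5.9197 = 0.1689
[CO3²⁻] = α₂ × DIC = 0.1689 × 2.18 = 0.368 mmol/kg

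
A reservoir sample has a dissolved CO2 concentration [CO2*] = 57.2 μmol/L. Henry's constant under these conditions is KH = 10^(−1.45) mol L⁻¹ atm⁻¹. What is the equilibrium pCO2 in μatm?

KH = 10^(−1.45) = 3.548×10^-2 mol L⁻¹ atm⁻¹
pCO2 = [CO2*]/KH = 57.2×10^-6 / 3.548×10^-2 = 1.61×10^-3 atm = 1610 μatm

pCO2 = 1610 μatm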